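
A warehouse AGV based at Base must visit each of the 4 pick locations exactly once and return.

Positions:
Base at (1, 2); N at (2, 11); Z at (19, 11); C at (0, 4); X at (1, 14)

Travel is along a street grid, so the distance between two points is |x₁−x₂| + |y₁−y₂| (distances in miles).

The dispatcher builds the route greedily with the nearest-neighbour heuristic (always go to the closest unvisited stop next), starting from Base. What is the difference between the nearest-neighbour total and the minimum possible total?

From Base: C=3, N=10, X=12, Z=27 → choose C (3).
From C: N=9, X=11, Z=26 → choose N (9).
From N: X=4, Z=17 → choose X (4).
From X: Z=21 → choose Z (21).
NN route Base → C → N → X → Z → Base costs 64.
Optimal: Base → N → Z → X → C → Base costs 62 (by enumerating all 12 distinct tours).
Excess = 64 − 62 = 2.

2 miles longer than the optimal tour.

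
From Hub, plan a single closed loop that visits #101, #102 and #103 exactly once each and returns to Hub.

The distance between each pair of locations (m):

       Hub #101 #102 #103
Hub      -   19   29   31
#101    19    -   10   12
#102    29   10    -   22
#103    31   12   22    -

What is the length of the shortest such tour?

82 m — the shortest possible round trip.

Hub→#101→#102→#103→Hub: 19+10+22+31 = 82
Hub→#101→#103→#102→Hub: 19+12+22+29 = 82
Hub→#102→#101→#103→Hub: 29+10+12+31 = 82
The minimum is 82.
One optimal route: Hub → #101 → #102 → #103 → Hub (or its reverse).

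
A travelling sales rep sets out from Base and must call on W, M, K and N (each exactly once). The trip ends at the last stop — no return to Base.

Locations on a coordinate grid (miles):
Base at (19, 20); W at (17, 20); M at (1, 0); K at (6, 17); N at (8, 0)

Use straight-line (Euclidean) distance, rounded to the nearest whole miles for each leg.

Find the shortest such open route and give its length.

There are 4! = 24 possible orderings.
Base → W → M → K → N: 2+26+18+17 = 63
Base → W → M → N → K: 2+26+7+17 = 52
Base → W → K → M → N: 2+11+18+7 = 38
Base → W → K → N → M: 2+11+17+7 = 37
Base → W → N → M → K: 2+22+7+18 = 49
Base → W → N → K → M: 2+22+17+18 = 59
Base → M → W → K → N: 27+26+11+17 = 81
Base → M → W → N → K: 27+26+22+17 = 92
Base → M → K → W → N: 27+18+11+22 = 78
Base → M → K → N → W: 27+18+17+22 = 84
Base → M → N → W → K: 27+7+22+11 = 67
Base → M → N → K → W: 27+7+17+11 = 62
Base → K → W → M → N: 13+11+26+7 = 57
Base → K → W → N → M: 13+11+22+7 = 53
… (10 more)
The minimum is 37.
One shortest path: Base → W → K → N → M.

Shortest open route: 37 miles.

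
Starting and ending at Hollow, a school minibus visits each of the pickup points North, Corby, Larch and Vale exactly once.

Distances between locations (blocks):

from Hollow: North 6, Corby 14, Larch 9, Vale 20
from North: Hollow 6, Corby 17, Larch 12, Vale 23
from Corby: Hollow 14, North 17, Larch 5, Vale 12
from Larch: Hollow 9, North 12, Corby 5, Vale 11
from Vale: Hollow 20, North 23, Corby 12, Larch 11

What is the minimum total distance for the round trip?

55 blocks — the shortest possible round trip.

Hollow → North → Corby → Larch → Vale → Hollow: 6+17+5+11+20 = 59
Hollow → North → Corby → Vale → Larch → Hollow: 6+17+12+11+9 = 55
Hollow → North → Larch → Corby → Vale → Hollow: 6+12+5+12+20 = 55
Hollow → North → Larch → Vale → Corby → Hollow: 6+12+11+12+14 = 55
Hollow → North → Vale → Corby → Larch → Hollow: 6+23+12+5+9 = 55
Hollow → North → Vale → Larch → Corby → Hollow: 6+23+11+5+14 = 59
Hollow → Corby → North → Larch → Vale → Hollow: 14+17+12+11+20 = 74
Hollow → Corby → North → Vale → Larch → Hollow: 14+17+23+11+9 = 74
Hollow → Corby → Larch → North → Vale → Hollow: 14+5+12+23+20 = 74
Hollow → Corby → Vale → North → Larch → Hollow: 14+12+23+12+9 = 70
Hollow → Larch → North → Corby → Vale → Hollow: 9+12+17+12+20 = 70
Hollow → Larch → Corby → North → Vale → Hollow: 9+5+17+23+20 = 74
The minimum is 55.
One optimal route: Hollow → North → Corby → Vale → Larch → Hollow (or its reverse).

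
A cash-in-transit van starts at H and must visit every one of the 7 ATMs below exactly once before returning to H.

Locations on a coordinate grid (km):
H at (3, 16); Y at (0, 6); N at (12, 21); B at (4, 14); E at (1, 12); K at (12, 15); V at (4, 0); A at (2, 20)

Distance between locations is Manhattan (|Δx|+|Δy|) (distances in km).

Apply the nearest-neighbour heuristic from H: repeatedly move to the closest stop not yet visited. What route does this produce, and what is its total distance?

At H the remaining stops are B 3, A 5, E 6, K 10, Y 13, N 14, V 17; go to B.
At B the remaining stops are E 5, A 8, K 9, Y 12, V 14, N 15; go to E.
At E the remaining stops are Y 7, A 9, K 14, V 15, N 20; go to Y.
At Y the remaining stops are V 10, A 16, K 21, N 27; go to V.
At V the remaining stops are A 22, K 23, N 29; go to A.
At A the remaining stops are N 11, K 15; go to N.
At N the remaining stops are K 6; go to K.
Return K→H: 10.
Total = 3 + 5 + 7 + 10 + 22 + 11 + 6 + 10 = 74.

Total distance 74 km via the nearest-neighbour route H → B → E → Y → V → A → N → K → H.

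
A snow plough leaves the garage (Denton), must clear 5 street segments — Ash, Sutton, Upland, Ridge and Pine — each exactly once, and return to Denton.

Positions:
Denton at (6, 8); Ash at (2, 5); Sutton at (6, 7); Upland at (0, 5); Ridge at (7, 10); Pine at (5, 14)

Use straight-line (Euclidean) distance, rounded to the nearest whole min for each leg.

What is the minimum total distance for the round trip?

Minimum total distance: 23 min.

With 5 stops there are 5!/2 = 60 distinct round trips (a route and its reverse cost the same).
Denton→Ash→Sutton→Upland→Ridge→Pine→Denton: 5+4+6+9+4+6 = 34
Denton→Ash→Sutton→Upland→Pine→Ridge→Denton: 5+4+6+10+4+2 = 31
Denton→Ash→Sutton→Ridge→Upland→Pine→Denton: 5+4+3+9+10+6 = 37
Denton→Ash→Sutton→Ridge→Pine→Upland→Denton: 5+4+3+4+10+7 = 33
Denton→Ash→Sutton→Pine→Upland→Ridge→Denton: 5+4+7+10+9+2 = 37
Denton→Ash→Sutton→Pine→Ridge→Upland→Denton: 5+4+7+4+9+7 = 36
Denton→Ash→Upland→Sutton→Ridge→Pine→Denton: 5+2+6+3+4+6 = 26
Denton→Ash→Upland→Sutton→Pine→Ridge→Denton: 5+2+6+7+4+2 = 26
Denton→Ash→Upland→Ridge→Sutton→Pine→Denton: 5+2+9+3+7+6 = 32
Denton→Ash→Upland→Ridge→Pine→Sutton→Denton: 5+2+9+4+7+1 = 28
Denton→Ash→Upland→Pine→Sutton→Ridge→Denton: 5+2+10+7+3+2 = 29
Denton→Ash→Upland→Pine→Ridge→Sutton→Denton: 5+2+10+4+3+1 = 25
Denton→Ash→Ridge→Sutton→Upland→Pine→Denton: 5+7+3+6+10+6 = 37
Denton→Ash→Ridge→Sutton→Pine→Upland→Denton: 5+7+3+7+10+7 = 39
… (46 more)
Denton→Sutton→Ash→Upland→Pine→Ridge→Denton: 1+4+2+10+4+2 = 23  ← best
The minimum is 23.
One optimal route: Denton → Sutton → Ash → Upland → Pine → Ridge → Denton (or its reverse).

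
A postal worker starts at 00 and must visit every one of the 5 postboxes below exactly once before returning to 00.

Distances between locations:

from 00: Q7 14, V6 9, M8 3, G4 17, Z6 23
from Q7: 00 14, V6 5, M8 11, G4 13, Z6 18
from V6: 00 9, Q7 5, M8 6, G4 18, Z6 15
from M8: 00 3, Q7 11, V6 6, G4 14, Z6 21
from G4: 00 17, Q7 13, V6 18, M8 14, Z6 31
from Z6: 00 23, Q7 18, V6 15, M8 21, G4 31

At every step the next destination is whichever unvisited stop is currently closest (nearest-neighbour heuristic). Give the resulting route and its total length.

00 → [M8:3 / V6:9 / Q7:14 / G4:17 / Z6:23] → M8 (3)
M8 → [V6:6 / Q7:11 / G4:14 / Z6:21] → V6 (6)
V6 → [Q7:5 / Z6:15 / G4:18] → Q7 (5)
Q7 → [G4:13 / Z6:18] → G4 (13)
G4 → [Z6:31] → Z6 (31)
Return Z6→00: 23.
Total = 3 + 6 + 5 + 13 + 31 + 23 = 81.

Nearest-neighbour total = 81; route 00 → M8 → V6 → Q7 → G4 → Z6 → 00.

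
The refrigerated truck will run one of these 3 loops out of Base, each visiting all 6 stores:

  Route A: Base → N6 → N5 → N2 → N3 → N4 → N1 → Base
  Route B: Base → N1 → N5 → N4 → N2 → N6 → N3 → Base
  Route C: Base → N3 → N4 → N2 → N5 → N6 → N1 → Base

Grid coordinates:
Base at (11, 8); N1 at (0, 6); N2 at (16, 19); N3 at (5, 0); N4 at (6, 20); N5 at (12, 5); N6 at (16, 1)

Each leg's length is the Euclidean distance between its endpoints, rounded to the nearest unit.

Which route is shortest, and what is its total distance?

Route A: 9 + 6 + 15 + 22 + 20 + 15 + 11 = 98
Route B: 11 + 12 + 16 + 10 + 18 + 11 + 10 = 88
Route C: 10 + 20 + 10 + 15 + 6 + 17 + 11 = 89

Shortest is Route B, total 88.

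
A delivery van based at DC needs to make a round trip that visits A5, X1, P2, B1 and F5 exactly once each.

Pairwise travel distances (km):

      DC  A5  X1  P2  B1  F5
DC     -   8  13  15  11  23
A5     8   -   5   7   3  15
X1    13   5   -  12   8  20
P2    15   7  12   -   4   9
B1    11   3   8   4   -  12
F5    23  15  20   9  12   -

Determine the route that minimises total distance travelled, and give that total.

There are 60 distinct closed tours to check (reversals are equivalent).
DC→A5→X1→P2→B1→F5→DC: 8+5+12+4+12+23 = 64
DC→A5→X1→P2→F5→B1→DC: 8+5+12+9+12+11 = 57
DC→A5→X1→B1→P2→F5→DC: 8+5+8+4+9+23 = 57
DC→A5→X1→B1→F5→P2→DC: 8+5+8+12+9+15 = 57
DC→A5→X1→F5→P2→B1→DC: 8+5+20+9+4+11 = 57
DC→A5→X1→F5→B1→P2→DC: 8+5+20+12+4+15 = 64
DC→A5→P2→X1→B1→F5→DC: 8+7+12+8+12+23 = 70
DC→A5→P2→X1→F5→B1→DC: 8+7+12+20+12+11 = 70
DC→A5→P2→B1→X1→F5→DC: 8+7+4+8+20+23 = 70
DC→A5→P2→B1→F5→X1→DC: 8+7+4+12+20+13 = 64
DC→A5→P2→F5→X1→B1→DC: 8+7+9+20+8+11 = 63
DC→A5→P2→F5→B1→X1→DC: 8+7+9+12+8+13 = 57
DC→A5→B1→X1→P2→F5→DC: 8+3+8+12+9+23 = 63
DC→A5→B1→X1→F5→P2→DC: 8+3+8+20+9+15 = 63
… (46 more)
The minimum is 57.
One optimal route: DC → A5 → X1 → P2 → F5 → B1 → DC (or its reverse).

Shortest round trip = 57 km.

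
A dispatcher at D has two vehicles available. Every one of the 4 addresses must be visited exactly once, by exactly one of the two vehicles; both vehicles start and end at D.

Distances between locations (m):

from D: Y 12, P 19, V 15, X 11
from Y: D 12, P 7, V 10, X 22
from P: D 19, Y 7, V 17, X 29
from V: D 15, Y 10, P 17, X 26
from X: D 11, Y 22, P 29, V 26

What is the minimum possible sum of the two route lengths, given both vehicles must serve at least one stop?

Minimum combined distance: 73 m.

Check every non-empty split of the stops between the two vehicles; for each half take its own optimal tour:
  {Y} + {P, V, X}: 24 + 72 = 96
  {P} + {Y, V, X}: 38 + 58 = 96
  {Y, P} + {V, X}: 38 + 52 = 90
  {V} + {Y, P, X}: 30 + 59 = 89
  {Y, V} + {P, X}: 37 + 59 = 96
  {P, V} + {Y, X}: 51 + 45 = 96
  … (7 splits in total)
  {Y, P, V} + {X}: 51 + 22 = 73  ← best
Best: vehicle 1 D → Y → P → V → D = 51; vehicle 2 D → X → D = 22; combined 73.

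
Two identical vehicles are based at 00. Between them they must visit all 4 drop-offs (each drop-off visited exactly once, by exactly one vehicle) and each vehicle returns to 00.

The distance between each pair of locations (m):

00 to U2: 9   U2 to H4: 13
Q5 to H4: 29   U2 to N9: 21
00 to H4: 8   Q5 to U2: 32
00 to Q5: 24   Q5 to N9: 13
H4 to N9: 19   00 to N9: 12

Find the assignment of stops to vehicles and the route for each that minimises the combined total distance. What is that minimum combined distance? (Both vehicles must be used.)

There are 2^3 − 1 = 7 ways to divide the 4 stops into two non-empty groups. For each, the best each vehicle can do is its own shortest tour through its group:
  {Q5} + {U2, H4, N9}: 48 + 53 = 101
  {U2} + {Q5, H4, N9}: 18 + 62 = 80
  {Q5, U2} + {H4, N9}: 65 + 39 = 104
  {H4} + {Q5, U2, N9}: 16 + 66 = 82
  {Q5, H4} + {U2, N9}: 61 + 42 = 103
  {U2, H4} + {Q5, N9}: 30 + 49 = 79
  … (7 splits in total)
Best: vehicle 1 00 → U2 → H4 → 00 = 30; vehicle 2 00 → Q5 → N9 → 00 = 49; combined 79.

79 m — the smallest possible combined total.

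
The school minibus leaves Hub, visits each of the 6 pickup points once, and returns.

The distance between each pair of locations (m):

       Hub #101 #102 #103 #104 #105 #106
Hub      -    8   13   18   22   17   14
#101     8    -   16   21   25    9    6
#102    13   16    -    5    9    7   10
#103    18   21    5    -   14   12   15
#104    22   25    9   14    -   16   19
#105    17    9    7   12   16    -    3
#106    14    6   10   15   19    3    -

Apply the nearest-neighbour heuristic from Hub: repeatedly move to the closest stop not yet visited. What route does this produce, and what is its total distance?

Hub → [#101:8 / #102:13 / #106:14 / #105:17 / #103:18 / #104:22] → #101 (8)
#101 → [#106:6 / #105:9 / #102:16 / #103:21 / #104:25] → #106 (6)
#106 → [#105:3 / #102:10 / #103:15 / #104:19] → #105 (3)
#105 → [#102:7 / #103:12 / #104:16] → #102 (7)
#102 → [#103:5 / #104:9] → #103 (5)
#103 → [#104:14] → #104 (14)
Return #104→Hub: 22.
Total = 8 + 6 + 3 + 7 + 5 + 14 + 22 = 65.

65 m along Hub → #101 → #106 → #105 → #102 → #103 → #104 → Hub.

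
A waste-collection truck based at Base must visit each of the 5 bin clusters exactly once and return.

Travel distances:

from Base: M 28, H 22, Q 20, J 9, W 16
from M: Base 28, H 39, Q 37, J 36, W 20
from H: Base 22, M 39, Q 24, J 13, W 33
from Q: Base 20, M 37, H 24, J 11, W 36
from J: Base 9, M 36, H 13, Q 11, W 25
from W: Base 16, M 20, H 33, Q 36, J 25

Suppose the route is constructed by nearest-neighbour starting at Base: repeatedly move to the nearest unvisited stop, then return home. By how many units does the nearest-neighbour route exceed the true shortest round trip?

6 longer than the optimal tour.

Base: J=9, W=16, Q=20, H=22, M=28 ⇒ J
J: Q=11, H=13, W=25, M=36 ⇒ Q
Q: H=24, W=36, M=37 ⇒ H
H: W=33, M=39 ⇒ W
W: M=20 ⇒ M
NN route Base → J → Q → H → W → M → Base costs 125.
Optimal: Base → H → J → Q → M → W → Base costs 119 (by enumerating all 60 distinct tours).
Excess = 125 − 119 = 6.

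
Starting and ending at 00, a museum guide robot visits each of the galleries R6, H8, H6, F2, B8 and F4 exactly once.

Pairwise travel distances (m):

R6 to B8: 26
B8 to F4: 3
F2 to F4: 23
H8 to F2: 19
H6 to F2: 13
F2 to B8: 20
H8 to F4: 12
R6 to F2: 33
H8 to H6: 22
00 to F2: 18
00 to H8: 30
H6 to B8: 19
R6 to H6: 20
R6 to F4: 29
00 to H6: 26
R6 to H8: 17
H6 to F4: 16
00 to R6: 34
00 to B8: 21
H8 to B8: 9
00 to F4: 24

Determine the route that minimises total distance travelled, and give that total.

Minimum total distance: 104 m.

There are 360 distinct closed tours to check (reversals are equivalent).
00→R6→H8→H6→F2→B8→F4→00: 34+17+22+13+20+3+24 = 133
00→R6→H8→H6→F2→F4→B8→00: 34+17+22+13+23+3+21 = 133
00→R6→H8→H6→B8→F2→F4→00: 34+17+22+19+20+23+24 = 159
00→R6→H8→H6→B8→F4→F2→00: 34+17+22+19+3+23+18 = 136
00→R6→H8→H6→F4→F2→B8→00: 34+17+22+16+23+20+21 = 153
00→R6→H8→H6→F4→B8→F2→00: 34+17+22+16+3+20+18 = 130
00→R6→H8→F2→H6→B8→F4→00: 34+17+19+13+19+3+24 = 129
00→R6→H8→F2→H6→F4→B8→00: 34+17+19+13+16+3+21 = 123
… (352 more)
00→F2→H6→R6→H8→B8→F4→00: 18+13+20+17+9+3+24 = 104  ← best
The minimum is 104.
One optimal route: 00 → F2 → H6 → R6 → H8 → B8 → F4 → 00 (or its reverse).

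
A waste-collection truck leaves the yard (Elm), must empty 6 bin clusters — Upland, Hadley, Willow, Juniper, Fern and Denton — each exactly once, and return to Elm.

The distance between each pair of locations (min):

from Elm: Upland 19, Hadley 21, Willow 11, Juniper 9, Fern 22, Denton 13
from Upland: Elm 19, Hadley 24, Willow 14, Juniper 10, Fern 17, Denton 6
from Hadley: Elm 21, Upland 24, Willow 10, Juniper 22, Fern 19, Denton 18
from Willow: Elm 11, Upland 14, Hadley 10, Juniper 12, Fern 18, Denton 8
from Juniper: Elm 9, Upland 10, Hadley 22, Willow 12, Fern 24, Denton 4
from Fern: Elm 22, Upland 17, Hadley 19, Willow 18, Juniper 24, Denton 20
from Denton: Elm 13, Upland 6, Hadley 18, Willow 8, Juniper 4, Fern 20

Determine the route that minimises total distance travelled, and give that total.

Shortest round trip = 76 min.

Elm - Upland - Hadley - Willow - Juniper - Fern - Denton - Elm: 19+24+10+12+24+20+13 = 122
Elm - Upland - Hadley - Willow - Juniper - Denton - Fern - Elm: 19+24+10+12+4+20+22 = 111
Elm - Upland - Hadley - Willow - Fern - Juniper - Denton - Elm: 19+24+10+18+24+4+13 = 112
Elm - Upland - Hadley - Willow - Fern - Denton - Juniper - Elm: 19+24+10+18+20+4+9 = 104
Elm - Upland - Hadley - Willow - Denton - Juniper - Fern - Elm: 19+24+10+8+4+24+22 = 111
Elm - Upland - Hadley - Willow - Denton - Fern - Juniper - Elm: 19+24+10+8+20+24+9 = 114
Elm - Upland - Hadley - Juniper - Willow - Fern - Denton - Elm: 19+24+22+12+18+20+13 = 128
Elm - Upland - Hadley - Juniper - Willow - Denton - Fern - Elm: 19+24+22+12+8+20+22 = 127
… (352 more)
Elm - Willow - Hadley - Fern - Upland - Denton - Juniper - Elm: 11+10+19+17+6+4+9 = 76  ← best
The minimum is 76.
One optimal route: Elm → Willow → Hadley → Fern → Upland → Denton → Juniper → Elm (or its reverse).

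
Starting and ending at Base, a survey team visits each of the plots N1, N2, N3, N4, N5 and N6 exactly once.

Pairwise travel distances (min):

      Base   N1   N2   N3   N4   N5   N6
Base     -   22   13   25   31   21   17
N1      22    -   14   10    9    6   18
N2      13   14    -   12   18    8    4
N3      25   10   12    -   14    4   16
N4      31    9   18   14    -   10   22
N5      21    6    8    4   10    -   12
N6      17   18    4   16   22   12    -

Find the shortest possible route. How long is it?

There are 360 distinct closed tours to check (reversals are equivalent).
Base→N1→N2→N3→N4→N5→N6→Base: 22+14+12+14+10+12+17 = 101
Base→N1→N2→N3→N4→N6→N5→Base: 22+14+12+14+22+12+21 = 117
Base→N1→N2→N3→N5→N4→N6→Base: 22+14+12+4+10+22+17 = 101
Base→N1→N2→N3→N5→N6→N4→Base: 22+14+12+4+12+22+31 = 117
Base→N1→N2→N3→N6→N4→N5→Base: 22+14+12+16+22+10+21 = 117
Base→N1→N2→N3→N6→N5→N4→Base: 22+14+12+16+12+10+31 = 117
Base→N1→N2→N4→N3→N5→N6→Base: 22+14+18+14+4+12+17 = 101
Base→N1→N2→N4→N3→N6→N5→Base: 22+14+18+14+16+12+21 = 117
… (352 more)
Base→N1→N4→N3→N5→N2→N6→Base: 22+9+14+4+8+4+17 = 78  ← best
The minimum is 78.
One optimal route: Base → N1 → N4 → N3 → N5 → N2 → N6 → Base (or its reverse).

Minimum total distance: 78 min.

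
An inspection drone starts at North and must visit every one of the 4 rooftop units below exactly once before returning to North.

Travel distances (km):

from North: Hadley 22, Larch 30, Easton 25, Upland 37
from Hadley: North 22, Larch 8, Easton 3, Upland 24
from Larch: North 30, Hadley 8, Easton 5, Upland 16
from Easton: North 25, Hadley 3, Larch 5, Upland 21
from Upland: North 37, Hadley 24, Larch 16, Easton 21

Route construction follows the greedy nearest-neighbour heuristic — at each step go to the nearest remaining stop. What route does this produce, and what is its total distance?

83 km along North → Hadley → Easton → Larch → Upland → North.

From North: distances to unvisited — Hadley=22, Easton=25, Larch=30, Upland=37. Nearest is Hadley (22).
From Hadley: distances to unvisited — Easton=3, Larch=8, Upland=24. Nearest is Easton (3).
From Easton: distances to unvisited — Larch=5, Upland=21. Nearest is Larch (5).
From Larch: distances to unvisited — Upland=16. Nearest is Upland (16).
Return Upland→North: 37.
Total = 22 + 3 + 5 + 16 + 37 = 83.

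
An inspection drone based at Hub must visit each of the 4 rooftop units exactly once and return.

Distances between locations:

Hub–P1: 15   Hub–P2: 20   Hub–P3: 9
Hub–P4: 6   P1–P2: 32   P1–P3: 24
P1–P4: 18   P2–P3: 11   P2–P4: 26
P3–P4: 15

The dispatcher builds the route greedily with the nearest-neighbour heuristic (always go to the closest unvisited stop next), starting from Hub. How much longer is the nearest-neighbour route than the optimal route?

Hub: P4=6, P3=9, P1=15, P2=20 ⇒ P4
P4: P3=15, P1=18, P2=26 ⇒ P3
P3: P2=11, P1=24 ⇒ P2
P2: P1=32 ⇒ P1
NN route Hub → P4 → P3 → P2 → P1 → Hub costs 79.
Optimal: Hub → P3 → P2 → P1 → P4 → Hub costs 76 (by enumerating all 12 distinct tours).
Excess = 79 − 76 = 3.

3 longer than the optimal tour.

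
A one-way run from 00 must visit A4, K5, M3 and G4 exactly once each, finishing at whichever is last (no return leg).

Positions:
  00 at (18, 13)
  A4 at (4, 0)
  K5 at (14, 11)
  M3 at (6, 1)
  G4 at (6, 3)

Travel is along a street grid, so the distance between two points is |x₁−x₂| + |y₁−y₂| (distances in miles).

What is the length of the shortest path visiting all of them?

There are 4! = 24 possible orderings.
00 - A4 - K5 - M3 - G4: 27+21+18+2 = 68
00 - A4 - K5 - G4 - M3: 27+21+16+2 = 66
00 - A4 - M3 - K5 - G4: 27+3+18+16 = 64
00 - A4 - M3 - G4 - K5: 27+3+2+16 = 48
00 - A4 - G4 - K5 - M3: 27+5+16+18 = 66
00 - A4 - G4 - M3 - K5: 27+5+2+18 = 52
00 - K5 - A4 - M3 - G4: 6+21+3+2 = 32
00 - K5 - A4 - G4 - M3: 6+21+5+2 = 34
00 - K5 - M3 - A4 - G4: 6+18+3+5 = 32
00 - K5 - M3 - G4 - A4: 6+18+2+5 = 31
00 - K5 - G4 - A4 - M3: 6+16+5+3 = 30
00 - K5 - G4 - M3 - A4: 6+16+2+3 = 27
00 - M3 - A4 - K5 - G4: 24+3+21+16 = 64
00 - M3 - A4 - G4 - K5: 24+3+5+16 = 48
… (10 more)
The minimum is 27.
One shortest path: 00 → K5 → G4 → M3 → A4.

27 miles — the minimum one-way total.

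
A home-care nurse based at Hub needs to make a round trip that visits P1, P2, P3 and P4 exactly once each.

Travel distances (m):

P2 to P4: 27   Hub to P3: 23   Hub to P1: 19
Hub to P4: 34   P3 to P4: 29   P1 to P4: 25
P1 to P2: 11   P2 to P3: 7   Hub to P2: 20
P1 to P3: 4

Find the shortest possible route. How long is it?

With 4 stops there are 4!/2 = 12 distinct round trips (a route and its reverse cost the same).
Hub-P1-P2-P3-P4-Hub: 19+11+7+29+34 = 100
Hub-P1-P2-P4-P3-Hub: 19+11+27+29+23 = 109
Hub-P1-P3-P2-P4-Hub: 19+4+7+27+34 = 91
Hub-P1-P3-P4-P2-Hub: 19+4+29+27+20 = 99
Hub-P1-P4-P2-P3-Hub: 19+25+27+7+23 = 101
Hub-P1-P4-P3-P2-Hub: 19+25+29+7+20 = 100
Hub-P2-P1-P3-P4-Hub: 20+11+4+29+34 = 98
Hub-P2-P1-P4-P3-Hub: 20+11+25+29+23 = 108
Hub-P2-P3-P1-P4-Hub: 20+7+4+25+34 = 90
Hub-P2-P4-P1-P3-Hub: 20+27+25+4+23 = 99
Hub-P3-P1-P2-P4-Hub: 23+4+11+27+34 = 99
Hub-P3-P2-P1-P4-Hub: 23+7+11+25+34 = 100
The minimum is 90.
One optimal route: Hub → P2 → P3 → P1 → P4 → Hub (or its reverse).

Shortest round trip = 90 m.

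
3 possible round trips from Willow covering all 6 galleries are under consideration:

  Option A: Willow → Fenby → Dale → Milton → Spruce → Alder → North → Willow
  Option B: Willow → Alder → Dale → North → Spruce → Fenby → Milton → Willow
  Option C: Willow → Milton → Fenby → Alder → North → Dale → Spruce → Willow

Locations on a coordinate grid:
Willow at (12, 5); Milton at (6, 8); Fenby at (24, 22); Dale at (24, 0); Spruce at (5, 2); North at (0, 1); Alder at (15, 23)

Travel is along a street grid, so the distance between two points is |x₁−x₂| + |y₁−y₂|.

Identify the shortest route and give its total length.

Option A: 29 + 22 + 26 + 7 + 31 + 37 + 16 = 168
Option B: 21 + 32 + 25 + 6 + 39 + 32 + 9 = 164
Option C: 9 + 32 + 10 + 37 + 25 + 21 + 10 = 144

144 — Option C is the shortest.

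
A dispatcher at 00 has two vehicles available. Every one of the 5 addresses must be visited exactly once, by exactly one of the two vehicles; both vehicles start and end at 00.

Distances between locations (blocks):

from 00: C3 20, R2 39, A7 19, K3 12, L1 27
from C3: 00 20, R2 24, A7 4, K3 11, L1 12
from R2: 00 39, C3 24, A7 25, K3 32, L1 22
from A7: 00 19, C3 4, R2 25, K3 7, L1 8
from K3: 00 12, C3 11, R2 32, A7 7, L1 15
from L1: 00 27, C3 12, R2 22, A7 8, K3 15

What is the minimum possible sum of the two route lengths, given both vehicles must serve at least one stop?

Minimum combined distance: 117 blocks.

Check every non-empty split of the stops between the two vehicles; for each half take its own optimal tour:
  {C3} + {R2, A7, K3, L1}: 40 + 88 = 128
  {R2} + {C3, A7, K3, L1}: 78 + 59 = 137
  {C3, R2} + {A7, K3, L1}: 83 + 54 = 137
  {A7} + {C3, R2, K3, L1}: 38 + 93 = 131
  {C3, A7} + {R2, K3, L1}: 43 + 88 = 131
  {R2, A7} + {C3, K3, L1}: 83 + 59 = 142
  … (15 splits in total)
  {K3} + {C3, R2, A7, L1}: 24 + 93 = 117  ← best
Best: vehicle 1 00 → K3 → 00 = 24; vehicle 2 00 → C3 → R2 → L1 → A7 → 00 = 93; combined 117.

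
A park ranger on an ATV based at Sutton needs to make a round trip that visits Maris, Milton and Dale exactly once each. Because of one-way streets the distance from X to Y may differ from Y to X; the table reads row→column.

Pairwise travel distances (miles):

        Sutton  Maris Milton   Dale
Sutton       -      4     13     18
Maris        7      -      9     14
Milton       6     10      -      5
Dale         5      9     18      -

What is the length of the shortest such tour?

23 miles — the shortest possible round trip.

Sutton-Maris-Milton-Dale-Sutton: 4+9+5+5 = 23
Sutton-Maris-Dale-Milton-Sutton: 4+14+18+6 = 42
Sutton-Milton-Maris-Dale-Sutton: 13+10+14+5 = 42
Sutton-Milton-Dale-Maris-Sutton: 13+5+9+7 = 34
Sutton-Dale-Maris-Milton-Sutton: 18+9+9+6 = 42
Sutton-Dale-Milton-Maris-Sutton: 18+18+10+7 = 53
The minimum is 23.
One optimal route: Sutton → Maris → Milton → Dale → Sutton.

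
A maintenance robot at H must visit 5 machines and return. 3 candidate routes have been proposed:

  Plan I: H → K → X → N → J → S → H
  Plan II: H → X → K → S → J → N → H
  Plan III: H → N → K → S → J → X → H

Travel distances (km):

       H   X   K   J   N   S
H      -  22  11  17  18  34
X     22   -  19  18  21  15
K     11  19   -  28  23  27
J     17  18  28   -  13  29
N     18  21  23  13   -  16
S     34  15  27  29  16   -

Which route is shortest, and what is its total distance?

127 km — Plan I is the shortest.

Plan I: 11 + 19 + 21 + 13 + 29 + 34 = 127
Plan II: 22 + 19 + 27 + 29 + 13 + 18 = 128
Plan III: 18 + 23 + 27 + 29 + 18 + 22 = 137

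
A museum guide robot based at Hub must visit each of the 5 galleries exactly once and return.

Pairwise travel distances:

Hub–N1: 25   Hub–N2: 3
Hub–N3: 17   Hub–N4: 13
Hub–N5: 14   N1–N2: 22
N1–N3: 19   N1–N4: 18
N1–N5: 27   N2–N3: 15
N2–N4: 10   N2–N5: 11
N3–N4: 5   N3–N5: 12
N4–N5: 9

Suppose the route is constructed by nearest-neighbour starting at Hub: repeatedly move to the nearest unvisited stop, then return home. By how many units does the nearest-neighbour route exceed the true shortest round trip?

From Hub: N2=3, N4=13, N5=14, N3=17, N1=25 → choose N2 (3).
From N2: N4=10, N5=11, N3=15, N1=22 → choose N4 (10).
From N4: N3=5, N5=9, N1=18 → choose N3 (5).
From N3: N5=12, N1=19 → choose N5 (12).
From N5: N1=27 → choose N1 (27).
NN route Hub → N2 → N4 → N3 → N5 → N1 → Hub costs 82.
Optimal: Hub → N1 → N3 → N4 → N5 → N2 → Hub costs 72 (by enumerating all 60 distinct tours).
Excess = 82 − 72 = 10.

The nearest-neighbour route is 10 longer than optimal.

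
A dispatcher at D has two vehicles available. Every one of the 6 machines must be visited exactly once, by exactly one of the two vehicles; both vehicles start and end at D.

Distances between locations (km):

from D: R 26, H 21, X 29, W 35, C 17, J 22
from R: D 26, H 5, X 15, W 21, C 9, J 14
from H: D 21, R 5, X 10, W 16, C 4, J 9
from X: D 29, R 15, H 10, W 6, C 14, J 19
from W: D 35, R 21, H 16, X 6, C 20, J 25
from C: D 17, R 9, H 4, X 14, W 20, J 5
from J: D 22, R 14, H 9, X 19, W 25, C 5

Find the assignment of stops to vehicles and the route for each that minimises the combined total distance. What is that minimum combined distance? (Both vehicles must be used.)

There are 2^5 − 1 = 31 ways to divide the 6 stops into two non-empty groups. For each, the best each vehicle can do is its own shortest tour through its group:
  {R} + {H, X, W, C, J}: 52 + 82 = 134
  {H} + {R, X, W, C, J}: 42 + 92 = 134
  {R, H} + {X, W, C, J}: 52 + 82 = 134
  {X} + {R, H, W, C, J}: 58 + 92 = 150
  {R, X} + {H, W, C, J}: 70 + 82 = 152
  {H, X} + {R, W, C, J}: 60 + 92 = 152
  … (31 splits in total)
  {R, H, X, W} + {C, J}: 82 + 44 = 126  ← best
Best: vehicle 1 D → R → H → X → W → D = 82; vehicle 2 D → C → J → D = 44; combined 126.

126 km — the smallest possible combined total.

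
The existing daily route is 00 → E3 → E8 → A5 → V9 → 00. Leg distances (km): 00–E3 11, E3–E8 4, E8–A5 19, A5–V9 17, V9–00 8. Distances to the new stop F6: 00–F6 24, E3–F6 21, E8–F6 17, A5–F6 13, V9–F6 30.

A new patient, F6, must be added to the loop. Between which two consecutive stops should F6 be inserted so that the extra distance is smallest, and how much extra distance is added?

Insertion cost between consecutive stops i–j is d(i,F6) + d(F6,j) − d(i,j):
  between 00 and E3: 24 + 21 − 11 = 34
  between E3 and E8: 21 + 17 − 4 = 34
  between E8 and A5: 17 + 13 − 19 = 11
  between A5 and V9: 13 + 30 − 17 = 26
  between V9 and 00: 30 + 24 − 8 = 46
Cheapest insertion is between E8 and A5, adding 11.
New total = 59 + 11 = 70.

Minimum extra distance: 11 km, inserting F6 between E8 and A5.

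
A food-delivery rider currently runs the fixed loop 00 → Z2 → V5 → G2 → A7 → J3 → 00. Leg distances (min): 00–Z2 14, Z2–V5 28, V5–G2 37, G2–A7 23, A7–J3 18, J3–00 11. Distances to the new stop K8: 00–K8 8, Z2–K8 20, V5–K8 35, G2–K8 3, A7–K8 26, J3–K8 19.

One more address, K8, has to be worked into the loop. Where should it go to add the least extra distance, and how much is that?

+1 min — insert K8 between V5 and G2.

Insertion cost between consecutive stops i–j is d(i,K8) + d(K8,j) − d(i,j):
  between 00 and Z2: 8 + 20 − 14 = 14
  between Z2 and V5: 20 + 35 − 28 = 27
  between V5 and G2: 35 + 3 − 37 = 1
  between G2 and A7: 3 + 26 − 23 = 6
  between A7 and J3: 26 + 19 − 18 = 27
  between J3 and 00: 19 + 8 − 11 = 16
Cheapest insertion is between V5 and G2, adding 1.
New total = 131 + 1 = 132.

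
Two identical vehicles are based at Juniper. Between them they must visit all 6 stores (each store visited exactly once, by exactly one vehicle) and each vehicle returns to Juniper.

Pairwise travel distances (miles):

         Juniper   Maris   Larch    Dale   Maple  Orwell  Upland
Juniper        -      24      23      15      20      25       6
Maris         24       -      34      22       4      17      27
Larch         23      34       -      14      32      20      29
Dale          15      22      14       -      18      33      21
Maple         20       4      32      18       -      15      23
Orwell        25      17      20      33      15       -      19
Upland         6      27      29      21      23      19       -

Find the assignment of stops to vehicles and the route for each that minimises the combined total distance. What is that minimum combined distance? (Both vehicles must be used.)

Try each way of splitting the stops between the two vehicles (each non-empty) and, for each split, find the best tour for each vehicle:
  {Maris} + {Larch, Dale, Maple, Orwell, Upland}: 48 + 93 = 141
  {Larch} + {Maris, Dale, Maple, Orwell, Upland}: 46 + 79 = 125
  {Maris, Larch} + {Dale, Maple, Orwell, Upland}: 81 + 73 = 154
  {Dale} + {Maris, Larch, Maple, Orwell, Upland}: 30 + 93 = 123
  {Maris, Dale} + {Larch, Maple, Orwell, Upland}: 61 + 87 = 148
  {Larch, Dale} + {Maris, Maple, Orwell, Upland}: 52 + 66 = 118
  … (31 splits in total)
  {Maris, Larch, Dale, Maple, Orwell} + {Upland}: 90 + 12 = 102  ← best
Best: vehicle 1 Juniper → Dale → Larch → Orwell → Maris → Maple → Juniper = 90; vehicle 2 Juniper → Upland → Juniper = 12; combined 102.

Minimum combined distance: 102 miles.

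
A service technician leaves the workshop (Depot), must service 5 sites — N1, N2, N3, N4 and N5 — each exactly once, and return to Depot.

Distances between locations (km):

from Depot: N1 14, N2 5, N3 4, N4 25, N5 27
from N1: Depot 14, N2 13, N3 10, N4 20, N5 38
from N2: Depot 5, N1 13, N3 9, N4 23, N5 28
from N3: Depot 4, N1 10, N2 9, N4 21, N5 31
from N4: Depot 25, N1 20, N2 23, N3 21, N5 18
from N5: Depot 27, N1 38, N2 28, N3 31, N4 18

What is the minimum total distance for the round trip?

With 5 stops there are 5!/2 = 60 distinct round trips (a route and its reverse cost the same).
Depot-N1-N2-N3-N4-N5-Depot: 14+13+9+21+18+27 = 102
Depot-N1-N2-N3-N5-N4-Depot: 14+13+9+31+18+25 = 110
Depot-N1-N2-N4-N3-N5-Depot: 14+13+23+21+31+27 = 129
Depot-N1-N2-N4-N5-N3-Depot: 14+13+23+18+31+4 = 103
Depot-N1-N2-N5-N3-N4-Depot: 14+13+28+31+21+25 = 132
Depot-N1-N2-N5-N4-N3-Depot: 14+13+28+18+21+4 = 98
Depot-N1-N3-N2-N4-N5-Depot: 14+10+9+23+18+27 = 101
Depot-N1-N3-N2-N5-N4-Depot: 14+10+9+28+18+25 = 104
Depot-N1-N3-N4-N2-N5-Depot: 14+10+21+23+28+27 = 123
Depot-N1-N3-N4-N5-N2-Depot: 14+10+21+18+28+5 = 96
Depot-N1-N3-N5-N2-N4-Depot: 14+10+31+28+23+25 = 131
Depot-N1-N3-N5-N4-N2-Depot: 14+10+31+18+23+5 = 101
Depot-N1-N4-N2-N3-N5-Depot: 14+20+23+9+31+27 = 124
Depot-N1-N4-N2-N5-N3-Depot: 14+20+23+28+31+4 = 120
… (46 more)
Depot-N2-N5-N4-N1-N3-Depot: 5+28+18+20+10+4 = 85  ← best
The minimum is 85.
One optimal route: Depot → N2 → N5 → N4 → N1 → N3 → Depot (or its reverse).

Minimum total distance: 85 km.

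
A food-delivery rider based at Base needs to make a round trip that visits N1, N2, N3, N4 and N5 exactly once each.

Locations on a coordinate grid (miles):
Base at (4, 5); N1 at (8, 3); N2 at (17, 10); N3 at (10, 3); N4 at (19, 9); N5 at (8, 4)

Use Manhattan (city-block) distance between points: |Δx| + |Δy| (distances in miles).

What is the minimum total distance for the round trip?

Base → N1 → N2 → N3 → N4 → N5 → Base: 6+16+14+15+16+5 = 72
Base → N1 → N2 → N3 → N5 → N4 → Base: 6+16+14+3+16+19 = 74
Base → N1 → N2 → N4 → N3 → N5 → Base: 6+16+3+15+3+5 = 48
Base → N1 → N2 → N4 → N5 → N3 → Base: 6+16+3+16+3+8 = 52
Base → N1 → N2 → N5 → N3 → N4 → Base: 6+16+15+3+15+19 = 74
Base → N1 → N2 → N5 → N4 → N3 → Base: 6+16+15+16+15+8 = 76
Base → N1 → N3 → N2 → N4 → N5 → Base: 6+2+14+3+16+5 = 46
Base → N1 → N3 → N2 → N5 → N4 → Base: 6+2+14+15+16+19 = 72
Base → N1 → N3 → N4 → N2 → N5 → Base: 6+2+15+3+15+5 = 46
Base → N1 → N3 → N4 → N5 → N2 → Base: 6+2+15+16+15+18 = 72
Base → N1 → N3 → N5 → N2 → N4 → Base: 6+2+3+15+3+19 = 48
Base → N1 → N3 → N5 → N4 → N2 → Base: 6+2+3+16+3+18 = 48
Base → N1 → N4 → N2 → N3 → N5 → Base: 6+17+3+14+3+5 = 48
Base → N1 → N4 → N2 → N5 → N3 → Base: 6+17+3+15+3+8 = 52
… (46 more)
Base → N2 → N4 → N3 → N1 → N5 → Base: 18+3+15+2+1+5 = 44  ← best
The minimum is 44.
One optimal route: Base → N2 → N4 → N3 → N1 → N5 → Base (or its reverse).

Shortest round trip = 44 miles.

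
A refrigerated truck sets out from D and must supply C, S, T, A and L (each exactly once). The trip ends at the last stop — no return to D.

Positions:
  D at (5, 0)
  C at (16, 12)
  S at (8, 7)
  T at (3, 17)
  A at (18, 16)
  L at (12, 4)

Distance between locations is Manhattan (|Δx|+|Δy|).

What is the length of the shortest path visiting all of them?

There are 5! = 120 possible orderings.
D→C→S→T→A→L: 23+13+15+16+18 = 85
D→C→S→T→L→A: 23+13+15+22+18 = 91
D→C→S→A→T→L: 23+13+19+16+22 = 93
D→C→S→A→L→T: 23+13+19+18+22 = 95
D→C→S→L→T→A: 23+13+7+22+16 = 81
D→C→S→L→A→T: 23+13+7+18+16 = 77
D→C→T→S→A→L: 23+18+15+19+18 = 93
D→C→T→S→L→A: 23+18+15+7+18 = 81
D→C→T→A→S→L: 23+18+16+19+7 = 83
D→C→T→A→L→S: 23+18+16+18+7 = 82
D→C→T→L→S→A: 23+18+22+7+19 = 89
D→C→T→L→A→S: 23+18+22+18+19 = 100
D→C→A→S→T→L: 23+6+19+15+22 = 85
D→C→A→S→L→T: 23+6+19+7+22 = 77
… (106 more)
D→S→L→C→A→T: 10+7+12+6+16 = 51  ← best
The minimum is 51.
One shortest path: D → S → L → C → A → T.

51 — the minimum one-way total.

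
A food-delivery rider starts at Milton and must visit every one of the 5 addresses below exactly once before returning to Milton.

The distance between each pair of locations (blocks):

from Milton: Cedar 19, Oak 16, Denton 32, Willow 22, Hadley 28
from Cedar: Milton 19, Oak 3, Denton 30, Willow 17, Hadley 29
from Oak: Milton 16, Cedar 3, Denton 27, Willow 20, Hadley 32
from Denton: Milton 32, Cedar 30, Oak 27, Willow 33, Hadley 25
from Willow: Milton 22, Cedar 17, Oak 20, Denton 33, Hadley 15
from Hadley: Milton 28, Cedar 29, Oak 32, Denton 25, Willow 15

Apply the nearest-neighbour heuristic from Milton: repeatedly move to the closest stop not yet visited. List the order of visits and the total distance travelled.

Nearest-neighbour total = 108 blocks; route Milton → Oak → Cedar → Willow → Hadley → Denton → Milton.

From Milton: distances to unvisited — Oak=16, Cedar=19, Willow=22, Hadley=28, Denton=32. Nearest is Oak (16).
From Oak: distances to unvisited — Cedar=3, Willow=20, Denton=27, Hadley=32. Nearest is Cedar (3).
From Cedar: distances to unvisited — Willow=17, Hadley=29, Denton=30. Nearest is Willow (17).
From Willow: distances to unvisited — Hadley=15, Denton=33. Nearest is Hadley (15).
From Hadley: distances to unvisited — Denton=25. Nearest is Denton (25).
Return Denton→Milton: 32.
Total = 16 + 3 + 17 + 15 + 25 + 32 = 108.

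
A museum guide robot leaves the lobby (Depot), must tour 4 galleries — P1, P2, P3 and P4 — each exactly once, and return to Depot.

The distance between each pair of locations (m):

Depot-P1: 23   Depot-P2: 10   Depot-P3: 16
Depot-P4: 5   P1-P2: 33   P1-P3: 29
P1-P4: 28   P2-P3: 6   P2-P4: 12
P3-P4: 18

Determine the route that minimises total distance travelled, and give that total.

Depot-P1-P2-P3-P4-Depot: 23+33+6+18+5 = 85
Depot-P1-P2-P4-P3-Depot: 23+33+12+18+16 = 102
Depot-P1-P3-P2-P4-Depot: 23+29+6+12+5 = 75
Depot-P1-P3-P4-P2-Depot: 23+29+18+12+10 = 92
Depot-P1-P4-P2-P3-Depot: 23+28+12+6+16 = 85
Depot-P1-P4-P3-P2-Depot: 23+28+18+6+10 = 85
Depot-P2-P1-P3-P4-Depot: 10+33+29+18+5 = 95
Depot-P2-P1-P4-P3-Depot: 10+33+28+18+16 = 105
Depot-P2-P3-P1-P4-Depot: 10+6+29+28+5 = 78
Depot-P2-P4-P1-P3-Depot: 10+12+28+29+16 = 95
Depot-P3-P1-P2-P4-Depot: 16+29+33+12+5 = 95
Depot-P3-P2-P1-P4-Depot: 16+6+33+28+5 = 88
The minimum is 75.
One optimal route: Depot → P1 → P3 → P2 → P4 → Depot (or its reverse).

75 m — the shortest possible round trip.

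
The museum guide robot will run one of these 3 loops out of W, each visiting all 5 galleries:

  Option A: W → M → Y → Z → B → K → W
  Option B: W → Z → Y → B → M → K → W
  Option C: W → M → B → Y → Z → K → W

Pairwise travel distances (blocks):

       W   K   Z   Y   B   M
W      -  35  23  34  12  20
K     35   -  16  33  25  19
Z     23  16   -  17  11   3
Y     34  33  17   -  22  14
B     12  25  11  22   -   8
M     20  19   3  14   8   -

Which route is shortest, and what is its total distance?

Option A: 20 + 14 + 17 + 11 + 25 + 35 = 122
Option B: 23 + 17 + 22 + 8 + 19 + 35 = 124
Option C: 20 + 8 + 22 + 17 + 16 + 35 = 118

118 blocks — Option C is the shortest.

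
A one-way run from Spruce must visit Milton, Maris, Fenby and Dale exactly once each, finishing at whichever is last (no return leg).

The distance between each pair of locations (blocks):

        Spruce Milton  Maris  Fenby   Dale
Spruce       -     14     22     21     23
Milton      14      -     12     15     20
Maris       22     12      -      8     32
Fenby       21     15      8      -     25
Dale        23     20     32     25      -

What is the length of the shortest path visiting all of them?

There are 4! = 24 possible orderings.
Spruce→Milton→Maris→Fenby→Dale: 14+12+8+25 = 59
Spruce→Milton→Maris→Dale→Fenby: 14+12+32+25 = 83
Spruce→Milton→Fenby→Maris→Dale: 14+15+8+32 = 69
Spruce→Milton→Fenby→Dale→Maris: 14+15+25+32 = 86
Spruce→Milton→Dale→Maris→Fenby: 14+20+32+8 = 74
Spruce→Milton→Dale→Fenby→Maris: 14+20+25+8 = 67
Spruce→Maris→Milton→Fenby→Dale: 22+12+15+25 = 74
Spruce→Maris→Milton→Dale→Fenby: 22+12+20+25 = 79
Spruce→Maris→Fenby→Milton→Dale: 22+8+15+20 = 65
Spruce→Maris→Fenby→Dale→Milton: 22+8+25+20 = 75
Spruce→Maris→Dale→Milton→Fenby: 22+32+20+15 = 89
Spruce→Maris→Dale→Fenby→Milton: 22+32+25+15 = 94
Spruce→Fenby→Milton→Maris→Dale: 21+15+12+32 = 80
Spruce→Fenby→Milton→Dale→Maris: 21+15+20+32 = 88
… (10 more)
The minimum is 59.
One shortest path: Spruce → Milton → Maris → Fenby → Dale.

Minimum one-way distance = 59 blocks.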